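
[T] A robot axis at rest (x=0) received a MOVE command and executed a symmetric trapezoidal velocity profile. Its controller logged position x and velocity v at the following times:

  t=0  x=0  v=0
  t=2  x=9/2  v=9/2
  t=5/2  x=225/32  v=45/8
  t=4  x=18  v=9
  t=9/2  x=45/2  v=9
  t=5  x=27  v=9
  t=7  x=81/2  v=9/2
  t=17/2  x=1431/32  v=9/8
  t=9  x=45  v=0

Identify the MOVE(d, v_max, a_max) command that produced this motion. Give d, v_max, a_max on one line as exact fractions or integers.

d=45 v_max=9 a_max=9/4

final state: t=9, x=45, v=0 → d = 45
a_max = (9/2−0)/(2−0) = 9/4
max v = 9 over t∈[4,5] → v_max = 9
check: 9·(4+1) = 45 ✓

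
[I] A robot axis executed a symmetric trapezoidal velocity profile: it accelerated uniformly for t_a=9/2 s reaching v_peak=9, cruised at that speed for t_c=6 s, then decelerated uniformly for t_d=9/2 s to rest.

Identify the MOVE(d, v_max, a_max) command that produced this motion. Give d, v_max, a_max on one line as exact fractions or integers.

d=189/2 v_max=9 a_max=2

a_max = 9/(9/2) = 2
d_a = ½·9·9/2 = 81/4; d_c = 9·6 = 54
d = 2·81/4 + 54 = 189/2
t_c = 6 > 0 → v_max = v_peak = 9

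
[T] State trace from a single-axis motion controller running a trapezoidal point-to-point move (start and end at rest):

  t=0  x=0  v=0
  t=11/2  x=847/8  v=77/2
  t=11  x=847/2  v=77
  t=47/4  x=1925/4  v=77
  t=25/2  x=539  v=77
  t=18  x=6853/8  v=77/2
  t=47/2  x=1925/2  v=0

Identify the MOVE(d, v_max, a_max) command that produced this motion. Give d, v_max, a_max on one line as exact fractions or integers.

d=1925/2 v_max=77 a_max=7

final state: t=47/2, x=1925/2, v=0 → d = 1925/2
a_max = (77/2−0)/(11/2−0) = 7
max v = 77 over t∈[11,25/2] → v_max = 77
check: 77·(11+3/2) = 1925/2 ✓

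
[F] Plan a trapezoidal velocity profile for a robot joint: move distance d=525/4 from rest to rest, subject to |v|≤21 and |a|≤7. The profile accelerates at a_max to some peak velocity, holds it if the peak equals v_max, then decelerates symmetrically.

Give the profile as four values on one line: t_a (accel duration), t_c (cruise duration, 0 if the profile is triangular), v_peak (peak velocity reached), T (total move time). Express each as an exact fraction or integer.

t_a=3 t_c=13/4 v_peak=21 T=37/4

v_max²/a_max = 21²/7 = 63
525/4 ≥ 63 ⇒ cruise phase
t_a = 21/7 = 3; v_peak = 21
d_cruise = 525/4 − 63 = 273/4; t_c = (273/4)/21 = 13/4
T = 2·3 + 13/4 = 37/4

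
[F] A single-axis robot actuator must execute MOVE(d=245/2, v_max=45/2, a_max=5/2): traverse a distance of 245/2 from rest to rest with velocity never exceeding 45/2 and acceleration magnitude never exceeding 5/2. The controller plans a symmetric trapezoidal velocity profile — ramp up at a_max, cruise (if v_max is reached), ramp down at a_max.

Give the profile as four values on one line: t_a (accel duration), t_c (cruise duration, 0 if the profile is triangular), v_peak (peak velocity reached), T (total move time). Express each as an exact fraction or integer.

t_a=7 t_c=0 v_peak=35/2 T=14

vₘ²/aₘ = (45/2)²/(5/2) = 405/2
245/2 < 405/2 → triangular
v_peak = √(245/2·5/2) = √(1225/4) = 35/2
t_a = (35/2)/(5/2) = 7; t_c = 0
T = 2·7 = 14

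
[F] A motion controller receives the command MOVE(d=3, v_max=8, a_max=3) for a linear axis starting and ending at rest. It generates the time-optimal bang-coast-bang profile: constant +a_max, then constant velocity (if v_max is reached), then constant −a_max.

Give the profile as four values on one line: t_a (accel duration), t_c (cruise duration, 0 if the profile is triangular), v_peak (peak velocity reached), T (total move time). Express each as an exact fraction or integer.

vₘ²/aₘ = 8²/3 = 64/3
3 < 64/3 so t_c = 0
v_peak = √(3·3) = √9 = 3
t_a = 3/3 = 1; t_c = 0
T = 2·1 = 2

t_a=1 t_c=0 v_peak=3 T=2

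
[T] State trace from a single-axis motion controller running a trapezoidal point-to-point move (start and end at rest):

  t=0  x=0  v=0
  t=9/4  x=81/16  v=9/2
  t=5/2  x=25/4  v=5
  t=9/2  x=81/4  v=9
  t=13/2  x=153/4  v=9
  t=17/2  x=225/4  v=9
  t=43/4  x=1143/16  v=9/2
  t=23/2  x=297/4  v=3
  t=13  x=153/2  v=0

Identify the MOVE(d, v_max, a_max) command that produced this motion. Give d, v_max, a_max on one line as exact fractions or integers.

d=153/2 v_max=9 a_max=2

final state: t=13, x=153/2, v=0 → d = 153/2
a_max = (9/2−0)/(9/4−0) = 2
max v = 9 over t∈[9/2,17/2] → v_max = 9
check: 9·(9/2+4) = 153/2 ✓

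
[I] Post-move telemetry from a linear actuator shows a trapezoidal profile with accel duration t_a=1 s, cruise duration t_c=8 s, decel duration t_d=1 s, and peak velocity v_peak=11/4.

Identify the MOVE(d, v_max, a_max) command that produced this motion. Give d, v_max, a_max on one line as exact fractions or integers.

d=99/4 v_max=11/4 a_max=11/4

a_max = (11/4)/1 = 11/4
d_a = ½·11/4·1 = 11/8; d_c = 11/4·8 = 22
d = 2·11/8 + 22 = 99/4
t_c = 8 > 0 → v_max = v_peak = 11/4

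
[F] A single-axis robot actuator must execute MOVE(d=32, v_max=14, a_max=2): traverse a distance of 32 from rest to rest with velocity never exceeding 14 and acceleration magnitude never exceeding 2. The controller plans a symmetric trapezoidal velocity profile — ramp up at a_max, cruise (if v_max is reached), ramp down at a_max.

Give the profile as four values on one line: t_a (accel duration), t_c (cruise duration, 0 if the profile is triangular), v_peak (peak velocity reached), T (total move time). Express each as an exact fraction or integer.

(v_max)²/a_max = 14²/2 = 98
32 < 98 → triangular
v_peak = √(32·2) = √64 = 8
t_a = 8/2 = 4; t_c = 0
T = 2·4 = 8

t_a=4 t_c=0 v_peak=8 T=8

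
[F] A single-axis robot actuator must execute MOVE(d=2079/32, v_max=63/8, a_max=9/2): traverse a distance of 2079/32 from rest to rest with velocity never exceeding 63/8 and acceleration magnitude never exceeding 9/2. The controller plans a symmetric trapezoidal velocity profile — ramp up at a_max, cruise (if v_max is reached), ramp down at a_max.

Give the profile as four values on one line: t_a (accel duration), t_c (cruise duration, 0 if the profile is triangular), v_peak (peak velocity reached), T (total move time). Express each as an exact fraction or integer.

v_max²/a_max = (63/8)²/(9/2) = 441/32
2079/32 ≥ 441/32 ⇒ cruise phase
t_a = (63/8)/(9/2) = 7/4; v_peak = 63/8
d_cruise = 2079/32 − 441/32 = 819/16; t_c = (819/16)/(63/8) = 13/2
T = 2·7/4 + 13/2 = 10

t_a=7/4 t_c=13/2 v_peak=63/8 T=10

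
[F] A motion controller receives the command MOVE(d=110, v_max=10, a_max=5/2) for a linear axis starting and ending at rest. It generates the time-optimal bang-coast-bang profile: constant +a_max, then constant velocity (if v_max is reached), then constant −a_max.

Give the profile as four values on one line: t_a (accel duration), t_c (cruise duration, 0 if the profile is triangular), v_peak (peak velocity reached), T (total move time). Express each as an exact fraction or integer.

vₘ²/aₘ = 10²/(5/2) = 40
110 ≥ 40 → trapezoidal
t_a = 10/(5/2) = 4; v_peak = 10
d_cruise = 110 − 40 = 70; t_c = 70/10 = 7
T = 2·4 + 7 = 15

t_a=4 t_c=7 v_peak=10 T=15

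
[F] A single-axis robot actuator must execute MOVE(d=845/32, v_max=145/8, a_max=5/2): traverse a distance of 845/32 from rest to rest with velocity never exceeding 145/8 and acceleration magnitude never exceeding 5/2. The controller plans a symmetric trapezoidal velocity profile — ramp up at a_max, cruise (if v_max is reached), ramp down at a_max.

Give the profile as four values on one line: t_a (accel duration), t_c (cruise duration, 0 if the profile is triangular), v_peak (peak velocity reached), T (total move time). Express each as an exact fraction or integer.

vₘ²/aₘ = (145/8)²/(5/2) = 4205/32
845/32 < 4205/32 ⇒ no cruise
v_peak = √(845/32·5/2) = √(4225/64) = 65/8
t_a = (65/8)/(5/2) = 13/4; t_c = 0
T = 2·13/4 = 13/2

t_a=13/4 t_c=0 v_peak=65/8 T=13/2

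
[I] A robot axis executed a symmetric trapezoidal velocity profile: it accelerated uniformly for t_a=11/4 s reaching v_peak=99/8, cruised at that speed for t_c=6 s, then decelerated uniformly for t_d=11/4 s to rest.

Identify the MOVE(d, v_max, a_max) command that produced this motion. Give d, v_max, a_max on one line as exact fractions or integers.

a_max = (99/8)/(11/4) = 9/2
d_a = ½·99/8·11/4 = 1089/64; d_c = 99/8·6 = 297/4
d = 2·1089/64 + 297/4 = 3465/32
t_c = 6 > 0 → v_max = v_peak = 99/8

d=3465/32 v_max=99/8 a_max=9/2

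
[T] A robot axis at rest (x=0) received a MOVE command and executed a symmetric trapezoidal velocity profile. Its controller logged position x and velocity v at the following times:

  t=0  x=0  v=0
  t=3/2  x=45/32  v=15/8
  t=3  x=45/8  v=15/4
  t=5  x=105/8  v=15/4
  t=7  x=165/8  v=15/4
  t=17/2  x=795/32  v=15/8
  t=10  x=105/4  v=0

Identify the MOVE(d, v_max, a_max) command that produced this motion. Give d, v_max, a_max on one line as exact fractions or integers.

final state: t=10, x=105/4, v=0 → d = 105/4
a_max = (15/8−0)/(3/2−0) = 5/4
max v = 15/4 over t∈[3,7] → v_max = 15/4
check: 15/4·(3+4) = 105/4 ✓

d=105/4 v_max=15/4 a_max=5/4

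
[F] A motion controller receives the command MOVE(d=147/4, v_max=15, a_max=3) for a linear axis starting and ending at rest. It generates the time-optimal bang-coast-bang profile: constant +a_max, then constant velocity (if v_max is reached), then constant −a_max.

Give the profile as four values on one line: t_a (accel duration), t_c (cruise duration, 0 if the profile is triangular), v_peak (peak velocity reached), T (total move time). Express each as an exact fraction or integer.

vₘ²/aₘ = 15²/3 = 75
147/4 < 75 ⇒ no cruise
v_peak = √(147/4·3) = √(441/4) = 21/2
t_a = (21/2)/3 = 7/2; t_c = 0
T = 2·7/2 = 7

t_a=7/2 t_c=0 v_peak=21/2 T=7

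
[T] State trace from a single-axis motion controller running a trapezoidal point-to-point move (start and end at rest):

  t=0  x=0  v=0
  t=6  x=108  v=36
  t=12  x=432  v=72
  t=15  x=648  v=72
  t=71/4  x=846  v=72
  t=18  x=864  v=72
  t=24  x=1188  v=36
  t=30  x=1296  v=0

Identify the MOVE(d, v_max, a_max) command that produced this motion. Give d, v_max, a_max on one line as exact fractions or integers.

d=1296 v_max=72 a_max=6

final state: t=30, x=1296, v=0 → d = 1296
a_max = (36−0)/(6−0) = 6
max v = 72 over t∈[12,18] → v_max = 72
check: 72·(12+6) = 1296 ✓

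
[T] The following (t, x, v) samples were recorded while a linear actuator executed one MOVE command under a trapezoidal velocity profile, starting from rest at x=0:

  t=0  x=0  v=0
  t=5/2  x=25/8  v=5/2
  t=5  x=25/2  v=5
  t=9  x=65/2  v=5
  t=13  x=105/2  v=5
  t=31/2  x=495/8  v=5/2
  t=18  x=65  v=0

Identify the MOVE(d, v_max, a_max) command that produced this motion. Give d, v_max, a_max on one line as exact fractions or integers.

final state: t=18, x=65, v=0 → d = 65
a_max = (5/2−0)/(5/2−0) = 1
max v = 5 over t∈[5,13] → v_max = 5
check: 5·(5+8) = 65 ✓

d=65 v_max=5 a_max=1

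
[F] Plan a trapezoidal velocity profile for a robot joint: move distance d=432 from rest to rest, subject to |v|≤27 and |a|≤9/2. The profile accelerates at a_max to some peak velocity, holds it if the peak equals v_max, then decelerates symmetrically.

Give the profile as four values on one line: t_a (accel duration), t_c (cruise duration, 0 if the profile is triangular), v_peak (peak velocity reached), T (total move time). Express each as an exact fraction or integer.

vₘ²/aₘ = 27²/(9/2) = 162
432 ≥ 162 → trapezoidal
t_a = 27/(9/2) = 6; v_peak = 27
d_cruise = 432 − 162 = 270; t_c = 270/27 = 10
T = 2·6 + 10 = 22

t_a=6 t_c=10 v_peak=27 T=22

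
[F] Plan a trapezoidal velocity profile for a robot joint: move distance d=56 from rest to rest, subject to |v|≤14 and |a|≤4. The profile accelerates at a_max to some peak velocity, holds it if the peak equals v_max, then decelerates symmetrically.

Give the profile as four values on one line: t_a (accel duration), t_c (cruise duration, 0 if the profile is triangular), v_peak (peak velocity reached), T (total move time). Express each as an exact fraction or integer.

(v_max)²/a_max = 14²/4 = 49
56 ≥ 49 so v_max reached
t_a = 14/4 = 7/2; v_peak = 14
d_cruise = 56 − 49 = 7; t_c = 7/14 = 1/2
T = 2·7/2 + 1/2 = 15/2

t_a=7/2 t_c=1/2 v_peak=14 T=15/2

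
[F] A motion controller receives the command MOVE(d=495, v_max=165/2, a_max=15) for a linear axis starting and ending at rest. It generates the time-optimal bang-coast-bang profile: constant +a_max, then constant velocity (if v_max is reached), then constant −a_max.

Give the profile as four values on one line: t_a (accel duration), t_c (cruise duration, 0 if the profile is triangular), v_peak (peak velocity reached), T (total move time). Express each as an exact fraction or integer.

v_max²/a_max = (165/2)²/15 = 1815/4
495 ≥ 1815/4 so v_max reached
t_a = (165/2)/15 = 11/2; v_peak = 165/2
d_cruise = 495 − 1815/4 = 165/4; t_c = (165/4)/(165/2) = 1/2
T = 2·11/2 + 1/2 = 23/2

t_a=11/2 t_c=1/2 v_peak=165/2 T=23/2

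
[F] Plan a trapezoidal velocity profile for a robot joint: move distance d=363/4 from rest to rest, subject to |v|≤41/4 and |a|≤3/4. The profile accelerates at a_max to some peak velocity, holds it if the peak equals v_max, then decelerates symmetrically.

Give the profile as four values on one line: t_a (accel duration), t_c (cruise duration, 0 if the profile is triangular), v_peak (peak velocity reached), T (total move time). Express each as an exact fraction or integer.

vₘ²/aₘ = (41/4)²/(3/4) = 1681/12
363/4 < 1681/12 so t_c = 0
v_peak = √(363/4·3/4) = √(1089/16) = 33/4
t_a = (33/4)/(3/4) = 11; t_c = 0
T = 2·11 = 22

t_a=11 t_c=0 v_peak=33/4 T=22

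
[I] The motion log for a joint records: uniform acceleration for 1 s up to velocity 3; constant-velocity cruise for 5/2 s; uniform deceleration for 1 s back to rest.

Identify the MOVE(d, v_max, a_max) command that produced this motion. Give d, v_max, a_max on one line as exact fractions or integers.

d=21/2 v_max=3 a_max=3

a_max = 3/1 = 3
d_a = ½·3·1 = 3/2; d_c = 3·5/2 = 15/2
d = 2·3/2 + 15/2 = 21/2
t_c = 5/2 > 0 ⇒ limit active, v_max = 3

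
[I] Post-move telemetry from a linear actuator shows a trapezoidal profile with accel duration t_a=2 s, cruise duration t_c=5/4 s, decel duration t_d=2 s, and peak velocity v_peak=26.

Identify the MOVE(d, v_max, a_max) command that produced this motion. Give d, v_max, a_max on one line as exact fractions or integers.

a_max = 26/2 = 13
d_a = ½·26·2 = 26; d_c = 26·5/4 = 65/2
d = 2·26 + 65/2 = 169/2
t_c = 5/4 > 0 → v_max = v_peak = 26

d=169/2 v_max=26 a_max=13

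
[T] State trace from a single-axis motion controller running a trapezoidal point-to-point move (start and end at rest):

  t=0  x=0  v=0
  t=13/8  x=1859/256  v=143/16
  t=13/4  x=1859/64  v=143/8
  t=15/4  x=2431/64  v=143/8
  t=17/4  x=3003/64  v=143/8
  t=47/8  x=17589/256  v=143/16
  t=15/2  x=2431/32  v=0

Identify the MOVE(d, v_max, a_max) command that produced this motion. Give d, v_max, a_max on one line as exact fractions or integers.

d=2431/32 v_max=143/8 a_max=11/2

final state: t=15/2, x=2431/32, v=0 → d = 2431/32
a_max = (143/16−0)/(13/8−0) = 11/2
max v = 143/8 over t∈[13/4,17/4] → v_max = 143/8
check: 143/8·(13/4+1) = 2431/32 ✓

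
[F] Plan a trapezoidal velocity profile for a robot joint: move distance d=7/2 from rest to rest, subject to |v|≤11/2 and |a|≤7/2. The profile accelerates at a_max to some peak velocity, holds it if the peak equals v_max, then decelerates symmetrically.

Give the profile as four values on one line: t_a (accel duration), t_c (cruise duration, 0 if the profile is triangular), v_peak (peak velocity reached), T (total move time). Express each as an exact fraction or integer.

t_a=1 t_c=0 v_peak=7/2 T=2

vₘ²/aₘ = (11/2)²/(7/2) = 121/14
7/2 < 121/14 ⇒ no cruise
v_peak = √(7/2·7/2) = √(49/4) = 7/2
t_a = (7/2)/(7/2) = 1; t_c = 0
T = 2·1 = 2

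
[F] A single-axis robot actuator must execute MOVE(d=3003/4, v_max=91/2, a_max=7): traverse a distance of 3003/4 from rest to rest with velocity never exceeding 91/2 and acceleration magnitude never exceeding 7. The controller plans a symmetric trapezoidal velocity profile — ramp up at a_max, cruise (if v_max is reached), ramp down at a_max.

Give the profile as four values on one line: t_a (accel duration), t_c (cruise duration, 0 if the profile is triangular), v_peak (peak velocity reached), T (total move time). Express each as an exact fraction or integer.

t_a=13/2 t_c=10 v_peak=91/2 T=23

v_max²/a_max = (91/2)²/7 = 1183/4
3003/4 ≥ 1183/4 ⇒ cruise phase
t_a = (91/2)/7 = 13/2; v_peak = 91/2
d_cruise = 3003/4 − 1183/4 = 455; t_c = 455/(91/2) = 10
T = 2·13/2 + 10 = 23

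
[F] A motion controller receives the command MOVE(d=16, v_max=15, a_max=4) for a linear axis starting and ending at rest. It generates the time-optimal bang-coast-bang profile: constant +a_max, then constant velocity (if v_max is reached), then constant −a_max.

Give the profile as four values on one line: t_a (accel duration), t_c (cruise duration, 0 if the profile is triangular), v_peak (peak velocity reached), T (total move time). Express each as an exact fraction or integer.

t_a=2 t_c=0 v_peak=8 T=4

vₘ²/aₘ = 15²/4 = 225/4
16 < 225/4 so t_c = 0
v_peak = √(16·4) = √64 = 8
t_a = 8/4 = 2; t_c = 0
T = 2·2 = 4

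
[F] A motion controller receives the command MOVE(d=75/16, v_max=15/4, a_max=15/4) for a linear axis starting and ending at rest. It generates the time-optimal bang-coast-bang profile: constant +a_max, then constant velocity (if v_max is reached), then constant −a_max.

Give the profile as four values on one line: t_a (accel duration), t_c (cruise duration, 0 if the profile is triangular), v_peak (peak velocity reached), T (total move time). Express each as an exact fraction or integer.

t_a=1 t_c=1/4 v_peak=15/4 T=9/4

v_max²/a_max = (15/4)²/(15/4) = 15/4
75/16 ≥ 15/4 so v_max reached
t_a = (15/4)/(15/4) = 1; v_peak = 15/4
d_cruise = 75/16 − 15/4 = 15/16; t_c = (15/16)/(15/4) = 1/4
T = 2·1 + 1/4 = 9/4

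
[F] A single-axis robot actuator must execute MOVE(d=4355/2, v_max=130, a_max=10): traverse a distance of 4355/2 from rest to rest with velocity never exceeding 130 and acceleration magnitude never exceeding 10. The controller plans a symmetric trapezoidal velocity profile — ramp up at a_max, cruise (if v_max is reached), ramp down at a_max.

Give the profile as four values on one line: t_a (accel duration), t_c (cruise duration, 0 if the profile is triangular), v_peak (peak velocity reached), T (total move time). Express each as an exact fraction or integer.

vₘ²/aₘ = 130²/10 = 1690
4355/2 ≥ 1690 ⇒ cruise phase
t_a = 130/10 = 13; v_peak = 130
d_cruise = 4355/2 − 1690 = 975/2; t_c = (975/2)/130 = 15/4
T = 2·13 + 15/4 = 119/4

t_a=13 t_c=15/4 v_peak=130 T=119/4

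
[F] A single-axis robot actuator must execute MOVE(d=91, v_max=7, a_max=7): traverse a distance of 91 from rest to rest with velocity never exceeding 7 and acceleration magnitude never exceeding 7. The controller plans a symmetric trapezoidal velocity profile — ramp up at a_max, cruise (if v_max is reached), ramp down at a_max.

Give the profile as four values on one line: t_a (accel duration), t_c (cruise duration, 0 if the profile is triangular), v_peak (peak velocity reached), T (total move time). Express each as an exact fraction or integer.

vₘ²/aₘ = 7²/7 = 7
91 ≥ 7 so v_max reached
t_a = 7/7 = 1; v_peak = 7
d_cruise = 91 − 7 = 84; t_c = 84/7 = 12
T = 2·1 + 12 = 14

t_a=1 t_c=12 v_peak=7 T=14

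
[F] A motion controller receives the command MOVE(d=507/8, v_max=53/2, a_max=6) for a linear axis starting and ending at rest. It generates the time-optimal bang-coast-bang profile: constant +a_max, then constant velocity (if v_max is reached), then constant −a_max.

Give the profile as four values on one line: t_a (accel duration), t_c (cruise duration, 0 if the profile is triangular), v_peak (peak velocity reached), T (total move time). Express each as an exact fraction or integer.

t_a=13/4 t_c=0 v_peak=39/2 T=13/2

vₘ²/aₘ = (53/2)²/6 = 2809/24
507/8 < 2809/24 → triangular
v_peak = √(507/8·6) = √(1521/4) = 39/2
t_a = (39/2)/6 = 13/4; t_c = 0
T = 2·13/4 = 13/2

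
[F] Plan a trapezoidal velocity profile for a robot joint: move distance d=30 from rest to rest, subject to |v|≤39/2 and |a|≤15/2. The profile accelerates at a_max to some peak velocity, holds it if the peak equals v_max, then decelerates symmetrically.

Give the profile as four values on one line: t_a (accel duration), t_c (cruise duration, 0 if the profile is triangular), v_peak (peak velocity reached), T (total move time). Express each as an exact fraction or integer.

(v_max)²/a_max = (39/2)²/(15/2) = 507/10
30 < 507/10 so t_c = 0
v_peak = √(30·15/2) = √225 = 15
t_a = 15/(15/2) = 2; t_c = 0
T = 2·2 = 4

t_a=2 t_c=0 v_peak=15 T=4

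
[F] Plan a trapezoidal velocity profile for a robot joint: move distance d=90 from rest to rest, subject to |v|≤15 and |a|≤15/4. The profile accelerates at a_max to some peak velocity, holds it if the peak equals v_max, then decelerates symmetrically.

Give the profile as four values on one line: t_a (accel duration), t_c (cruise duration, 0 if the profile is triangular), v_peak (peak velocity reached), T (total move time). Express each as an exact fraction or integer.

vₘ²/aₘ = 15²/(15/4) = 60
90 ≥ 60 ⇒ cruise phase
t_a = 15/(15/4) = 4; v_peak = 15
d_cruise = 90 − 60 = 30; t_c = 30/15 = 2
T = 2·4 + 2 = 10

t_a=4 t_c=2 v_peak=15 T=10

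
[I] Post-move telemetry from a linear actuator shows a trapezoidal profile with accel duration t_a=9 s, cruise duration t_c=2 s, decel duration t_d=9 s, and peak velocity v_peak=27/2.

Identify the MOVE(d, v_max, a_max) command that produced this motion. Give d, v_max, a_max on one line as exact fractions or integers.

a_max = (27/2)/9 = 3/2
d_a = ½·27/2·9 = 243/4; d_c = 27/2·2 = 27
d = 2·243/4 + 27 = 297/2
t_c = 2 > 0 ⇒ limit active, v_max = 27/2

d=297/2 v_max=27/2 a_max=3/2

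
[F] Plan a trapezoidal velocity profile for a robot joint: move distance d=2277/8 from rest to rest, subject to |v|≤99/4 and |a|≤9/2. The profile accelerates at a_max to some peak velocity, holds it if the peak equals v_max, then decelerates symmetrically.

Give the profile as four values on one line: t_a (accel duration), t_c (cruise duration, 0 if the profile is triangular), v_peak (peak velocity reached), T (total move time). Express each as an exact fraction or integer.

t_a=11/2 t_c=6 v_peak=99/4 T=17

(v_max)²/a_max = (99/4)²/(9/2) = 1089/8
2277/8 ≥ 1089/8 ⇒ cruise phase
t_a = (99/4)/(9/2) = 11/2; v_peak = 99/4
d_cruise = 2277/8 − 1089/8 = 297/2; t_c = (297/2)/(99/4) = 6
T = 2·11/2 + 6 = 17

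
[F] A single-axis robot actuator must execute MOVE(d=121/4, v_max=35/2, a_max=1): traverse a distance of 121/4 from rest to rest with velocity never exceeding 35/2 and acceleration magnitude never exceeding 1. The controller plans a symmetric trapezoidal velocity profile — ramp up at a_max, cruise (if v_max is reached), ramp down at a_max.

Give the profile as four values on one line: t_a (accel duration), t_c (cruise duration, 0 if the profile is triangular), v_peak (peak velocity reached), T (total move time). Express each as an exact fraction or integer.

t_a=11/2 t_c=0 v_peak=11/2 T=11

v_max²/a_max = (35/2)²/1 = 1225/4
121/4 < 1225/4 → triangular
v_peak = √(121/4·1) = √(121/4) = 11/2
t_a = (11/2)/1 = 11/2; t_c = 0
T = 2·11/2 = 11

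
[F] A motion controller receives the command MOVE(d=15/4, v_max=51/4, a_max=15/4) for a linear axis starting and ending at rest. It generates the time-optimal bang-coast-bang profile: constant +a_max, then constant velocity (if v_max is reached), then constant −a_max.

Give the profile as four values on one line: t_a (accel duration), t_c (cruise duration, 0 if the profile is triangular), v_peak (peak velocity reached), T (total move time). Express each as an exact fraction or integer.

t_a=1 t_c=0 v_peak=15/4 T=2

vₘ²/aₘ = (51/4)²/(15/4) = 867/20
15/4 < 867/20 → triangular
v_peak = √(15/4·15/4) = √(225/16) = 15/4
t_a = (15/4)/(15/4) = 1; t_c = 0
T = 2·1 = 2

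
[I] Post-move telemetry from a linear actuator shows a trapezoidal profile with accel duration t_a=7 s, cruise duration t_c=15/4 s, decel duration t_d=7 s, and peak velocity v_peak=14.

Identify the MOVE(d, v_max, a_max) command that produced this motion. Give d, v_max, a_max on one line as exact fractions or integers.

d=301/2 v_max=14 a_max=2

a_max = 14/7 = 2
d_a = ½·14·7 = 49; d_c = 14·15/4 = 105/2
d = 2·49 + 105/2 = 301/2
t_c = 15/4 > 0 ⇒ limit active, v_max = 14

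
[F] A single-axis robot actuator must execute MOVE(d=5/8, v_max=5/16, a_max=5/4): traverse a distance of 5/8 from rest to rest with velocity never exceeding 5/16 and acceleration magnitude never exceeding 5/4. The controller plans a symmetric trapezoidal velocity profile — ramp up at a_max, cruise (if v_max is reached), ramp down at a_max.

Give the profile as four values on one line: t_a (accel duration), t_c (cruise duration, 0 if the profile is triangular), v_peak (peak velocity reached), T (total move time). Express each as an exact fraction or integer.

vₘ²/aₘ = (5/16)²/(5/4) = 5/64
5/8 ≥ 5/64 so v_max reached
t_a = (5/16)/(5/4) = 1/4; v_peak = 5/16
d_cruise = 5/8 − 5/64 = 35/64; t_c = (35/64)/(5/16) = 7/4
T = 2·1/4 + 7/4 = 9/4

t_a=1/4 t_c=7/4 v_peak=5/16 T=9/4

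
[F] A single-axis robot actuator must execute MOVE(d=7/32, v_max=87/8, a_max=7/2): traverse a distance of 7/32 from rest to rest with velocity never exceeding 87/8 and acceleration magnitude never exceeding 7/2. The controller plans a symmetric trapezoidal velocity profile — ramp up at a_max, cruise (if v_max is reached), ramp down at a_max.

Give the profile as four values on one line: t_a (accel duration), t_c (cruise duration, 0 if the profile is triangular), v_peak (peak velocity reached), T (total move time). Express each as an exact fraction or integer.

v_max²/a_max = (87/8)²/(7/2) = 7569/224
7/32 < 7569/224 → triangular
v_peak = √(7/32·7/2) = √(49/64) = 7/8
t_a = (7/8)/(7/2) = 1/4; t_c = 0
T = 2·1/4 = 1/2

t_a=1/4 t_c=0 v_peak=7/8 T=1/2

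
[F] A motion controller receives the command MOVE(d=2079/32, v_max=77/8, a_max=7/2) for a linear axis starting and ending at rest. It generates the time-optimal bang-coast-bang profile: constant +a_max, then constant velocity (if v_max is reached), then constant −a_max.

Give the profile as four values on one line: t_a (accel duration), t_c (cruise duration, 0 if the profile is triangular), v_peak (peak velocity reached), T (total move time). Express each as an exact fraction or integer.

v_max²/a_max = (77/8)²/(7/2) = 847/32
2079/32 ≥ 847/32 so v_max reached
t_a = (77/8)/(7/2) = 11/4; v_peak = 77/8
d_cruise = 2079/32 − 847/32 = 77/2; t_c = (77/2)/(77/8) = 4
T = 2·11/4 + 4 = 19/2

t_a=11/4 t_c=4 v_peak=77/8 T=19/2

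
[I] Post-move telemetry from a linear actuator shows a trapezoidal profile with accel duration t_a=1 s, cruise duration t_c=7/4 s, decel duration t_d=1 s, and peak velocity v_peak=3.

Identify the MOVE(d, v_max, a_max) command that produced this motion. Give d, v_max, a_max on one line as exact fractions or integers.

a_max = 3/1 = 3
d_a = ½·3·1 = 3/2; d_c = 3·7/4 = 21/4
d = 2·3/2 + 21/4 = 33/4
t_c = 7/4 > 0 ⇒ limit active, v_max = 3

d=33/4 v_max=3 a_max=3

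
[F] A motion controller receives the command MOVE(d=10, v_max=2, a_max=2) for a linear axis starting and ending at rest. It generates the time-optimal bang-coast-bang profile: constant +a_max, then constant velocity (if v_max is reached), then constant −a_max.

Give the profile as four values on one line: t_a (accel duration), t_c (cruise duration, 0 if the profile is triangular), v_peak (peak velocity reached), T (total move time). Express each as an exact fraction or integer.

v_max²/a_max = 2²/2 = 2
10 ≥ 2 so v_max reached
t_a = 2/2 = 1; v_peak = 2
d_cruise = 10 − 2 = 8; t_c = 8/2 = 4
T = 2·1 + 4 = 6

t_a=1 t_c=4 v_peak=2 T=6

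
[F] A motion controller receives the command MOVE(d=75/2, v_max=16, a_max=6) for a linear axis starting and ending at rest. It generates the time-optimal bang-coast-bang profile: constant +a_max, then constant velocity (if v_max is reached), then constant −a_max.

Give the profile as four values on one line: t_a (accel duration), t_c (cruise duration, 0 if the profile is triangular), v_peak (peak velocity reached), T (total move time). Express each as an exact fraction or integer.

t_a=5/2 t_c=0 v_peak=15 T=5

v_max²/a_max = 16²/6 = 128/3
75/2 < 128/3 → triangular
v_peak = √(75/2·6) = √225 = 15
t_a = 15/6 = 5/2; t_c = 0
T = 2·5/2 = 5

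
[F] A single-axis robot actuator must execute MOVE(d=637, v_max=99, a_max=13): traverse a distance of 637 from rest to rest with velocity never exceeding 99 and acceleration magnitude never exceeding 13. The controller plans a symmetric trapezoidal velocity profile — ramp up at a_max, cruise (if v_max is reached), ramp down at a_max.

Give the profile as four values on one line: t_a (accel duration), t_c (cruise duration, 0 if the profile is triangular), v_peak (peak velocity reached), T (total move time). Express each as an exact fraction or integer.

t_a=7 t_c=0 v_peak=91 T=14

v_max²/a_max = 99²/13 = 9801/13
637 < 9801/13 ⇒ no cruise
v_peak = √(637·13) = √8281 = 91
t_a = 91/13 = 7; t_c = 0
T = 2·7 = 14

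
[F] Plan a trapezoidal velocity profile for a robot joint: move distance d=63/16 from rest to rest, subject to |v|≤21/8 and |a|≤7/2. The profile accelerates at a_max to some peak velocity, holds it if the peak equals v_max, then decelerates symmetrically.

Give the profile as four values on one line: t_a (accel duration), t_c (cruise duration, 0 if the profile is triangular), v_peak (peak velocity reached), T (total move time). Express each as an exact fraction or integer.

vₘ²/aₘ = (21/8)²/(7/2) = 63/32
63/16 ≥ 63/32 → trapezoidal
t_a = (21/8)/(7/2) = 3/4; v_peak = 21/8
d_cruise = 63/16 − 63/32 = 63/32; t_c = (63/32)/(21/8) = 3/4
T = 2·3/4 + 3/4 = 9/4

t_a=3/4 t_c=3/4 v_peak=21/8 T=9/4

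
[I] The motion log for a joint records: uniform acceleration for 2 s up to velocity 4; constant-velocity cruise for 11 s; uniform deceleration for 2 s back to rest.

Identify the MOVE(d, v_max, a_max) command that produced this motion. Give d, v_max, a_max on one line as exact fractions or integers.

a_max = 4/2 = 2
d_a = ½·4·2 = 4; d_c = 4·11 = 44
d = 2·4 + 44 = 52
t_c = 11 > 0 → v_max = v_peak = 4

d=52 v_max=4 a_max=2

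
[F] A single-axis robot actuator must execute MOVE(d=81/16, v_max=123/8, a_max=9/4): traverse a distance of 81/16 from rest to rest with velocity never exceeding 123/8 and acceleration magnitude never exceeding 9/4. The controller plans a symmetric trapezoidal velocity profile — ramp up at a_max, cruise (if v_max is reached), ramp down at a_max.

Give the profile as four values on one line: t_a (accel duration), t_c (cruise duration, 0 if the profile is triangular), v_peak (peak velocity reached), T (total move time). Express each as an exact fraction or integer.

t_a=3/2 t_c=0 v_peak=27/8 T=3

v_max²/a_max = (123/8)²/(9/4) = 1681/16
81/16 < 1681/16 so t_c = 0
v_peak = √(81/16·9/4) = √(729/64) = 27/8
t_a = (27/8)/(9/4) = 3/2; t_c = 0
T = 2·3/2 = 3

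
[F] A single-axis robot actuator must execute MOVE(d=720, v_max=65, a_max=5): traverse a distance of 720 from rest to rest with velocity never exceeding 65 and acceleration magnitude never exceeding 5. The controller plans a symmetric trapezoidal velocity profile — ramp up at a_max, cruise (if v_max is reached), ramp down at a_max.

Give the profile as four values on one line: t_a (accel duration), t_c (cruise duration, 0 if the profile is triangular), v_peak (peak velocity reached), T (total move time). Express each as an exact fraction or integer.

t_a=12 t_c=0 v_peak=60 T=24

vₘ²/aₘ = 65²/5 = 845
720 < 845 → triangular
v_peak = √(720·5) = √3600 = 60
t_a = 60/5 = 12; t_c = 0
T = 2·12 = 24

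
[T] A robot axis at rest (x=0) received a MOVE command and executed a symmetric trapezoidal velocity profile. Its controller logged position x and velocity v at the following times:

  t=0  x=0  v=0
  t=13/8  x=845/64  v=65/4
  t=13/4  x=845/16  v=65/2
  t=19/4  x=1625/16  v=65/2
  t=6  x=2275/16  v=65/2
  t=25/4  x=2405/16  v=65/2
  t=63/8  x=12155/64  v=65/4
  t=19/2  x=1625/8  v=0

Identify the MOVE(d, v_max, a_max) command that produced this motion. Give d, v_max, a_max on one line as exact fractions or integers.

final state: t=19/2, x=1625/8, v=0 → d = 1625/8
a_max = (65/4−0)/(13/8−0) = 10
max v = 65/2 over t∈[13/4,25/4] → v_max = 65/2
check: 65/2·(13/4+3) = 1625/8 ✓

d=1625/8 v_max=65/2 a_max=10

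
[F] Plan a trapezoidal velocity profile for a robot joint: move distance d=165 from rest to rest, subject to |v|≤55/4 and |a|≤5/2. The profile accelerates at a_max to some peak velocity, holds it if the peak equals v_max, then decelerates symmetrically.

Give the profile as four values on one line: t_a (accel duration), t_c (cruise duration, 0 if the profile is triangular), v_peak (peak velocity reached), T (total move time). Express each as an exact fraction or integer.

v_max²/a_max = (55/4)²/(5/2) = 605/8
165 ≥ 605/8 ⇒ cruise phase
t_a = (55/4)/(5/2) = 11/2; v_peak = 55/4
d_cruise = 165 − 605/8 = 715/8; t_c = (715/8)/(55/4) = 13/2
T = 2·11/2 + 13/2 = 35/2

t_a=11/2 t_c=13/2 v_peak=55/4 T=35/2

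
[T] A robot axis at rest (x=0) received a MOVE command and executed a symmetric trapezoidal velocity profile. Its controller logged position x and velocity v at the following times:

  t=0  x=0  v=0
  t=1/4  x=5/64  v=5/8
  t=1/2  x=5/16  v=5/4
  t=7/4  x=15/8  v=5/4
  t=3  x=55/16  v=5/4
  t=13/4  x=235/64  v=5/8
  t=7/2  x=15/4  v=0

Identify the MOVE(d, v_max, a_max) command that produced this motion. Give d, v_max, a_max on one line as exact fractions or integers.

d=15/4 v_max=5/4 a_max=5/2

final state: t=7/2, x=15/4, v=0 → d = 15/4
a_max = (5/8−0)/(1/4−0) = 5/2
max v = 5/4 over t∈[1/2,3] → v_max = 5/4
check: 5/4·(1/2+5/2) = 15/4 ✓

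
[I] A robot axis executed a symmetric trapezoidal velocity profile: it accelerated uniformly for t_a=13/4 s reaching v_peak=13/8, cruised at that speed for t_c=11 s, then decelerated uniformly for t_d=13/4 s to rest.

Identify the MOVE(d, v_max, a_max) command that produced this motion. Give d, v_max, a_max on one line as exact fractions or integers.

d=741/32 v_max=13/8 a_max=1/2

a_max = (13/8)/(13/4) = 1/2
d_a = ½·13/8·13/4 = 169/64; d_c = 13/8·11 = 143/8
d = 2·169/64 + 143/8 = 741/32
t_c = 11 > 0 ⇒ limit active, v_max = 13/8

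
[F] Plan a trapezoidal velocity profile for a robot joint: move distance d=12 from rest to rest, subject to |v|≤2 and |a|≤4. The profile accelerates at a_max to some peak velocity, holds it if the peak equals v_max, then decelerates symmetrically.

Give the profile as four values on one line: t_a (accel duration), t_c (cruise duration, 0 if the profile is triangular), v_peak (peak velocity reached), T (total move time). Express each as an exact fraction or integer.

t_a=1/2 t_c=11/2 v_peak=2 T=13/2

(v_max)²/a_max = 2²/4 = 1
12 ≥ 1 ⇒ cruise phase
t_a = 2/4 = 1/2; v_peak = 2
d_cruise = 12 − 1 = 11; t_c = 11/2
T = 2·1/2 + 11/2 = 13/2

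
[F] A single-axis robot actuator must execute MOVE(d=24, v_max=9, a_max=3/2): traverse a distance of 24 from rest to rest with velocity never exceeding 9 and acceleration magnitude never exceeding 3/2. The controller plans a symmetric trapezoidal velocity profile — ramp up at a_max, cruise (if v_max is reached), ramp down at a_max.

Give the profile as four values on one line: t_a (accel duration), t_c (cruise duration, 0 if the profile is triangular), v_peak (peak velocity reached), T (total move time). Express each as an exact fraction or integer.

t_a=4 t_c=0 v_peak=6 T=8

(v_max)²/a_max = 9²/(3/2) = 54
24 < 54 so t_c = 0
v_peak = √(24·3/2) = √36 = 6
t_a = 6/(3/2) = 4; t_c = 0
T = 2·4 = 8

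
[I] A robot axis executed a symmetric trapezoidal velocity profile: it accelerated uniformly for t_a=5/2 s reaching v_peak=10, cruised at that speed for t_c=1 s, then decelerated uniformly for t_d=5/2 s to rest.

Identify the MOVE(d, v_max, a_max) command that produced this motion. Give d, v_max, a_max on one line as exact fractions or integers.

d=35 v_max=10 a_max=4

a_max = 10/(5/2) = 4
d_a = ½·10·5/2 = 25/2; d_c = 10·1 = 10
d = 2·25/2 + 10 = 35
t_c = 1 > 0 ⇒ limit active, v_max = 10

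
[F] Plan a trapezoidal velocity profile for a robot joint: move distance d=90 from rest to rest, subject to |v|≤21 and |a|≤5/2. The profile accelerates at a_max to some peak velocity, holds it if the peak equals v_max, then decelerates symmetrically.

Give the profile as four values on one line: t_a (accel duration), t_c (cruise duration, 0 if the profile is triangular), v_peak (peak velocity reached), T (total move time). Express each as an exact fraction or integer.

t_a=6 t_c=0 v_peak=15 T=12

(v_max)²/a_max = 21²/(5/2) = 882/5
90 < 882/5 → triangular
v_peak = √(90·5/2) = √225 = 15
t_a = 15/(5/2) = 6; t_c = 0
T = 2·6 = 12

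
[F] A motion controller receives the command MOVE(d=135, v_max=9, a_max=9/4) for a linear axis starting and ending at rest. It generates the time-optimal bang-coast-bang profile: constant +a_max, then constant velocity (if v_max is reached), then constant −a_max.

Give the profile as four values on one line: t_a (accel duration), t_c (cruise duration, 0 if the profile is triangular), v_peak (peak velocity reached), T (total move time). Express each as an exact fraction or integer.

(v_max)²/a_max = 9²/(9/4) = 36
135 ≥ 36 so v_max reached
t_a = 9/(9/4) = 4; v_peak = 9
d_cruise = 135 − 36 = 99; t_c = 99/9 = 11
T = 2·4 + 11 = 19

t_a=4 t_c=11 v_peak=9 T=19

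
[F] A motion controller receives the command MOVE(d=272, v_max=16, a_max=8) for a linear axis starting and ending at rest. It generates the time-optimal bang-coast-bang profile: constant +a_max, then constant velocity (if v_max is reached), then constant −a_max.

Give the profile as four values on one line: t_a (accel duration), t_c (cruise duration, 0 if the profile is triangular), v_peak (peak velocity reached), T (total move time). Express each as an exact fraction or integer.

t_a=2 t_c=15 v_peak=16 T=19

vₘ²/aₘ = 16²/8 = 32
272 ≥ 32 → trapezoidal
t_a = 16/8 = 2; v_peak = 16
d_cruise = 272 − 32 = 240; t_c = 240/16 = 15
T = 2·2 + 15 = 19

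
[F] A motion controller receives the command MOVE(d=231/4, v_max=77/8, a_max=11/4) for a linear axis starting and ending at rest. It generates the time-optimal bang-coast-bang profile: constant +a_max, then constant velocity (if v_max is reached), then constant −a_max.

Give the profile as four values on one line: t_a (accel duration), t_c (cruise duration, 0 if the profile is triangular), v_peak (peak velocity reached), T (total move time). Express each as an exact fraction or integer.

vₘ²/aₘ = (77/8)²/(11/4) = 539/16
231/4 ≥ 539/16 so v_max reached
t_a = (77/8)/(11/4) = 7/2; v_peak = 77/8
d_cruise = 231/4 − 539/16 = 385/16; t_c = (385/16)/(77/8) = 5/2
T = 2·7/2 + 5/2 = 19/2

t_a=7/2 t_c=5/2 v_peak=77/8 T=19/2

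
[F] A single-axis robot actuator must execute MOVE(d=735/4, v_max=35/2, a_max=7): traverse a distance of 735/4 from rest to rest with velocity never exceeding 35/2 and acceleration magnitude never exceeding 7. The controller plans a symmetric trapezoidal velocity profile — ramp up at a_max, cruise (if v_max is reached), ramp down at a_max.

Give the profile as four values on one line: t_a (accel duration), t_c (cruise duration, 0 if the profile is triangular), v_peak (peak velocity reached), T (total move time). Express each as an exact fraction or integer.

t_a=5/2 t_c=8 v_peak=35/2 T=13

vₘ²/aₘ = (35/2)²/7 = 175/4
735/4 ≥ 175/4 ⇒ cruise phase
t_a = (35/2)/7 = 5/2; v_peak = 35/2
d_cruise = 735/4 − 175/4 = 140; t_c = 140/(35/2) = 8
T = 2·5/2 + 8 = 13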